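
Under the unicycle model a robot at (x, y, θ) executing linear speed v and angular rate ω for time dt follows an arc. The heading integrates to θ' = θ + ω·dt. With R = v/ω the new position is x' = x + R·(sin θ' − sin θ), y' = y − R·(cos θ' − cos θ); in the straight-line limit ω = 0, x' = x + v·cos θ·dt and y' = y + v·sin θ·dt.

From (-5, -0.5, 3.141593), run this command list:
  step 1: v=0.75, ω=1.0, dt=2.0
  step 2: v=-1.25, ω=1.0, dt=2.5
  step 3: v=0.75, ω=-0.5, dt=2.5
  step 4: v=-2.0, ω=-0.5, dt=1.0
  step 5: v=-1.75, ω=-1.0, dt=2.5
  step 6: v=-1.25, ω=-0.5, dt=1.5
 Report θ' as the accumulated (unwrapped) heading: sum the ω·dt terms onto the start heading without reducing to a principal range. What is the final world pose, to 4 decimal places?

step 1: θ'=5.1416 (R=0.7500) → pose (-5.6820, -1.5621, 5.1416)
step 2: θ'=7.6416 (R=-1.2500) → pose (-8.0405, -1.8188, 7.6416)
step 3: θ'=6.3916 (R=-1.5000) → pose (-6.7365, -0.6438, 6.3916)
step 4: θ'=5.8916 (R=4.0000) → pose (-8.6959, -0.3645, 5.8916)
step 5: θ'=3.3916 (R=1.7500) → pose (-8.4610, 2.9486, 3.3916)
step 6: θ'=2.6416 (R=2.5000) → pose (-6.6439, 2.7203, 2.6416)

(-6.6439, 2.7203, 2.6416)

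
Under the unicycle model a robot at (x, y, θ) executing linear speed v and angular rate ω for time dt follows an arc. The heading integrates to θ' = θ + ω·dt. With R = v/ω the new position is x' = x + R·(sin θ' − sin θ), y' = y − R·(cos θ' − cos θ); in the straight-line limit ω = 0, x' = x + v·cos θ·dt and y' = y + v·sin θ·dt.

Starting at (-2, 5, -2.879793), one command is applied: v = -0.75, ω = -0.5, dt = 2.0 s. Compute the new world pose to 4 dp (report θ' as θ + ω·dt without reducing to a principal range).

(-0.6023, 4.6606, -3.8798)

θ' = -2.8798 + -0.5·2.0 = -3.8798
R = v/ω = -0.75/-0.5 = 1.5000
x' = -2 + 1.5000·(sin -3.8798 − sin -2.8798) = -0.6023
y' = 5 − 1.5000·(cos -3.8798 − cos -2.8798) = 4.6606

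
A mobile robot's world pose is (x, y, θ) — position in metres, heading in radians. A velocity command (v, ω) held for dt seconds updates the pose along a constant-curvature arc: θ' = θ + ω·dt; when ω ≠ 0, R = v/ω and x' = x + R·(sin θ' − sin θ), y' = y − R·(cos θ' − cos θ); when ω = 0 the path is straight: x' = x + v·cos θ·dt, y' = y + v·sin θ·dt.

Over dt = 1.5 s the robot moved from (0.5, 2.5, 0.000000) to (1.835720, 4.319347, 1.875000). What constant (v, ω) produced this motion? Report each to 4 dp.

v = 1.7500, ω = 1.2500

Δθ = 1.875000 − 0.000000 = 1.875000
ω = Δθ/dt = 1.875000/1.5 = 1.2500
R = −Δy/(cos θ' − cos θ) = 1.4000
v = R·ω = 1.4000·1.2500 = 1.7500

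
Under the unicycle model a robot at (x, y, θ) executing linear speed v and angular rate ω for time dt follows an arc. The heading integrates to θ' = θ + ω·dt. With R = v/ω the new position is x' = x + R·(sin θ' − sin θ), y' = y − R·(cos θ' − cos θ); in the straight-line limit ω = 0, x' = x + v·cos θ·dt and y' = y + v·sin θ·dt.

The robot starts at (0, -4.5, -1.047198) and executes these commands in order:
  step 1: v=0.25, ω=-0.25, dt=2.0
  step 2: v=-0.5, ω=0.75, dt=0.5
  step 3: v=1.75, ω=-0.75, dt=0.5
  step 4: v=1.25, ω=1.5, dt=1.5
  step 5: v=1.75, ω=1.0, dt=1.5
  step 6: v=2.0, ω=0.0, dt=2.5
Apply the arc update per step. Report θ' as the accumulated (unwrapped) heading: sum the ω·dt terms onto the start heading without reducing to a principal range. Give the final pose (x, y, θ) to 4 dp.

(-1.0373, 0.2032, 2.2028)

step 1: θ'=-1.5472 (R=-1.0000) → pose (0.1337, -4.9764, -1.5472)
step 2: θ'=-1.1722 (R=-0.6667) → pose (0.0816, -4.7334, -1.1722)
step 3: θ'=-1.5472 (R=-2.3333) → pose (0.2639, -5.5840, -1.5472)
step 4: θ'=0.7028 (R=0.8333) → pose (1.6356, -6.2002, 0.7028)
step 5: θ'=2.2028 (R=1.7500) → pose (1.9165, -3.8310, 2.2028)
step 6: θ'=2.2028 (straight) → pose (-1.0373, 0.2032, 2.2028)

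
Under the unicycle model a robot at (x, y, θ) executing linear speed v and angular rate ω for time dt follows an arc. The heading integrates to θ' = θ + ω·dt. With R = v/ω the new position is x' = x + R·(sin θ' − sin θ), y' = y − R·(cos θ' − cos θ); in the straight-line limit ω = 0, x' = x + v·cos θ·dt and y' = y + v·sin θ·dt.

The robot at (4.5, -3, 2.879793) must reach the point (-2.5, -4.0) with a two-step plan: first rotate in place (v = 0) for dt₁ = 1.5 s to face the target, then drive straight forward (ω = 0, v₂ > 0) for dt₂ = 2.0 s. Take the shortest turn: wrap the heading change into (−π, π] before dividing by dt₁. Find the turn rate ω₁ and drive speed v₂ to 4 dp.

ω₁ = 0.2691, v₂ = 3.5355

heading to target = atan2(-4−-3, -2.5−4.5) = -2.9997
Δθ = wrap(-2.9997 − 2.8798) = 0.4037; ω₁ = Δθ/dt₁ = 0.2691
distance = √((-2.5−4.5)² + (-4−-3)²) = 7.0711; v₂ = distance/dt₂ = 3.5355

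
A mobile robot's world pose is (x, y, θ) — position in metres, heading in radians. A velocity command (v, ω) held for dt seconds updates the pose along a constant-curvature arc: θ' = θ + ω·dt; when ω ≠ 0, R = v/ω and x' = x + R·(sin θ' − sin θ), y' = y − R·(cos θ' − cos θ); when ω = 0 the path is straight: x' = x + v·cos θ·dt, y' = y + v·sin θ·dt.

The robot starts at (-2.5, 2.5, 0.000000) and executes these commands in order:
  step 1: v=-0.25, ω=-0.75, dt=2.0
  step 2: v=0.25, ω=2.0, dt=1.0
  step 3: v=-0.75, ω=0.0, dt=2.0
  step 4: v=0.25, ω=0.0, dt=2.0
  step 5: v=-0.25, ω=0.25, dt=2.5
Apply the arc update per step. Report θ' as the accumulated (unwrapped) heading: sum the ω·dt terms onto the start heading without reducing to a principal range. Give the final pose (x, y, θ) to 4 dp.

(-3.9483, 1.7831, 1.1250)

step 1: θ'=-1.5000 (R=0.3333) → pose (-2.8325, 2.8098, -1.5000)
step 2: θ'=0.5000 (R=0.1250) → pose (-2.6479, 2.7089, 0.5000)
step 3: θ'=0.5000 (straight) → pose (-3.9643, 1.9898, 0.5000)
step 4: θ'=0.5000 (straight) → pose (-3.5255, 2.2295, 0.5000)
step 5: θ'=1.1250 (R=-1.0000) → pose (-3.9483, 1.7831, 1.1250)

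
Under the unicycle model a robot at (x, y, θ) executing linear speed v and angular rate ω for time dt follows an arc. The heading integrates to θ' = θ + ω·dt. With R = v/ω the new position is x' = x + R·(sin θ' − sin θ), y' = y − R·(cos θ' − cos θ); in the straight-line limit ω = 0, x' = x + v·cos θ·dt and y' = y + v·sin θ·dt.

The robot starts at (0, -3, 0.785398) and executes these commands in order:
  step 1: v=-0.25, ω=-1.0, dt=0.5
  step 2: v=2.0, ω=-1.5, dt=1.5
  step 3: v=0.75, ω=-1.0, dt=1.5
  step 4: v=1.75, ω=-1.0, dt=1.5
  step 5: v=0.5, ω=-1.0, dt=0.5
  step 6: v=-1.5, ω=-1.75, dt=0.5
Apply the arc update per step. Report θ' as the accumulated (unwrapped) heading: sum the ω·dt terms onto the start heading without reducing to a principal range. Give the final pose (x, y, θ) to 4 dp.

(-1.1246, -3.2346, -6.3396)

step 1: θ'=0.2854 (R=0.2500) → pose (-0.1064, -3.0631, 0.2854)
step 2: θ'=-1.9646 (R=-1.3333) → pose (1.5003, -4.8541, -1.9646)
step 3: θ'=-3.4646 (R=-0.7500) → pose (0.5696, -5.2776, -3.4646)
step 4: θ'=-4.9646 (R=-1.7500) → pose (-0.5695, -3.1813, -4.9646)
step 5: θ'=-5.4646 (R=-0.5000) → pose (-0.4504, -2.9645, -5.4646)
step 6: θ'=-6.3396 (R=0.8571) → pose (-1.1246, -3.2346, -6.3396)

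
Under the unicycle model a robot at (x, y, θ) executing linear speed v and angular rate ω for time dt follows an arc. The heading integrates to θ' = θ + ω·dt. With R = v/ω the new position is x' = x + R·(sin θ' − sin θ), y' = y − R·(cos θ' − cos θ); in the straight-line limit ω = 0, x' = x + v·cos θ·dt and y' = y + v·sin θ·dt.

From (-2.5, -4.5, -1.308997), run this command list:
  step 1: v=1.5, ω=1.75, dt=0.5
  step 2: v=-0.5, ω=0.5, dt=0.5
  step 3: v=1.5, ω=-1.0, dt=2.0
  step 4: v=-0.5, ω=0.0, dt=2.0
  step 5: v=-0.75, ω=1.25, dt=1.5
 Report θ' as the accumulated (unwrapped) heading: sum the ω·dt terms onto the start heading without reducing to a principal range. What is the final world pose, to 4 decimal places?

(-1.0505, -5.5832, -0.3090)

step 1: θ'=-0.4340 (R=0.8571) → pose (-2.0325, -5.0558, -0.4340)
step 2: θ'=-0.1840 (R=-1.0000) → pose (-2.2700, -4.9800, -0.1840)
step 3: θ'=-2.1840 (R=-1.5000) → pose (-1.3178, -7.3179, -2.1840)
step 4: θ'=-2.1840 (straight) → pose (-0.7423, -6.5001, -2.1840)
step 5: θ'=-0.3090 (R=-0.6000) → pose (-1.0505, -5.5832, -0.3090)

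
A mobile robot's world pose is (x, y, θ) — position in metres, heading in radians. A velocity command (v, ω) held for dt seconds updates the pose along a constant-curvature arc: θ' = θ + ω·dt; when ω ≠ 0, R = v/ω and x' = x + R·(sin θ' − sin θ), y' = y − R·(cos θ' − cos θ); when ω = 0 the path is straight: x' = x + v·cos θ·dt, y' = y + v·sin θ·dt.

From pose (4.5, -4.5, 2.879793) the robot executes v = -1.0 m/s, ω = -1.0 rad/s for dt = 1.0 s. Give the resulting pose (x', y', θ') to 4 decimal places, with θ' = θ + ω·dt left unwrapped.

(5.1938, -5.1618, 1.8798)

θ' = 2.8798 + -1.0·1.0 = 1.8798
R = v/ω = -1.0/-1.0 = 1.0000
x' = 4.5 + 1.0000·(sin 1.8798 − sin 2.8798) = 5.1938
y' = -4.5 − 1.0000·(cos 1.8798 − cos 2.8798) = -5.1618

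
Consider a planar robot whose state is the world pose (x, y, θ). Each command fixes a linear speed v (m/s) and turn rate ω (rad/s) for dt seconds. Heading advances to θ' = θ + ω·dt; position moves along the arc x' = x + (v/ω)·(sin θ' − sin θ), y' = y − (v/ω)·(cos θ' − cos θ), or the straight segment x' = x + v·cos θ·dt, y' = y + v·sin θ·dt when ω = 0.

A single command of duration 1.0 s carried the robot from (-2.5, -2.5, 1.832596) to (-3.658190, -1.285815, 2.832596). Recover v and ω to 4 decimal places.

v = 1.7500, ω = 1.0000

Δθ = 2.832596 − 1.832596 = 1.000000
ω = Δθ/dt = 1.000000/1.0 = 1.0000
R = −Δy/(cos θ' − cos θ) = 1.7500
v = R·ω = 1.7500·1.0000 = 1.7500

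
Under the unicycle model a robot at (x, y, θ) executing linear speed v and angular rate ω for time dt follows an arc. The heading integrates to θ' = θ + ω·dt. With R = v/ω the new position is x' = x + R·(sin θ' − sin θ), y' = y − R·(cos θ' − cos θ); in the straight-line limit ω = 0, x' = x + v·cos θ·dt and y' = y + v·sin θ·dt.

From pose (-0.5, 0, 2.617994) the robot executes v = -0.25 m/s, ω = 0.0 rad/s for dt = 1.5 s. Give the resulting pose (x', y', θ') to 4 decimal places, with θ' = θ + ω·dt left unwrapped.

(-0.1752, -0.1875, 2.6180)

θ' = 2.6180 + 0.0·1.5 = 2.6180
ω = 0 → straight: x' = -0.5 + -0.25·cos(2.6180)·1.5 = -0.1752
y' = 0 + -0.25·sin(2.6180)·1.5 = -0.1875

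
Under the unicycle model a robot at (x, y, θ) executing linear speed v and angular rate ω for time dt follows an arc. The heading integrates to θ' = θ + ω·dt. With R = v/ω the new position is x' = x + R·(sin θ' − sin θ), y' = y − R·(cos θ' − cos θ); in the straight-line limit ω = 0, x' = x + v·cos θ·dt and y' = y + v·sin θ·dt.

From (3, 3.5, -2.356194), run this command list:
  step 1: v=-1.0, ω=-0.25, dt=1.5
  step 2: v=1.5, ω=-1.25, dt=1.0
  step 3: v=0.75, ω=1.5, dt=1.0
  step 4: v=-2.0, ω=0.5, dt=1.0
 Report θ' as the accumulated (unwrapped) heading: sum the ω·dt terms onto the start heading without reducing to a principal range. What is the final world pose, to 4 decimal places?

(3.3957, 6.2626, -1.9812)

step 1: θ'=-2.7312 (R=4.0000) → pose (4.2325, 4.3394, -2.7312)
step 2: θ'=-3.9812 (R=-1.2000) → pose (2.8605, 4.6385, -3.9812)
step 3: θ'=-2.4812 (R=0.5000) → pose (2.1816, 4.6995, -2.4812)
step 4: θ'=-1.9812 (R=-4.0000) → pose (3.3957, 6.2626, -1.9812)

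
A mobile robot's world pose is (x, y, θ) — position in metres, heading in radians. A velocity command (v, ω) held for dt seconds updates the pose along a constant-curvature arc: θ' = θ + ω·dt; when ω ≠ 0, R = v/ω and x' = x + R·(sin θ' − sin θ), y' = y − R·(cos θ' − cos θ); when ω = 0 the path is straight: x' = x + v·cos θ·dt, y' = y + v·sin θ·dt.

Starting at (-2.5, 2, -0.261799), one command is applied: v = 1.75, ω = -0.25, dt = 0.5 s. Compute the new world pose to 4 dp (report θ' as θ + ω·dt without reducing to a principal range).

(-1.6711, 1.7214, -0.3868)

θ' = -0.2618 + -0.25·0.5 = -0.3868
R = v/ω = 1.75/-0.25 = -7.0000
x' = -2.5 + -7.0000·(sin -0.3868 − sin -0.2618) = -1.6711
y' = 2 − -7.0000·(cos -0.3868 − cos -0.2618) = 1.7214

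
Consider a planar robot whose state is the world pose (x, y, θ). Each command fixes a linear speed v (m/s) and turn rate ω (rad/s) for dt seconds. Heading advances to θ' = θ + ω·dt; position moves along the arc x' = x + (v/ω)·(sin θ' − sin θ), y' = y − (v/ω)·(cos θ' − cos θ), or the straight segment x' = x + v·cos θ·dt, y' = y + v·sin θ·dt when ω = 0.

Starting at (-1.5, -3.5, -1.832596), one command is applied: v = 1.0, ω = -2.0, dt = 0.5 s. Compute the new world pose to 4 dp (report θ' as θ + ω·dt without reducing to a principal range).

θ' = -1.8326 + -2.0·0.5 = -2.8326
R = v/ω = 1.0/-2.0 = -0.5000
x' = -1.5 + -0.5000·(sin -2.8326 − sin -1.8326) = -1.8309
y' = -3.5 − -0.5000·(cos -2.8326 − cos -1.8326) = -3.8469

(-1.8309, -3.8469, -2.8326)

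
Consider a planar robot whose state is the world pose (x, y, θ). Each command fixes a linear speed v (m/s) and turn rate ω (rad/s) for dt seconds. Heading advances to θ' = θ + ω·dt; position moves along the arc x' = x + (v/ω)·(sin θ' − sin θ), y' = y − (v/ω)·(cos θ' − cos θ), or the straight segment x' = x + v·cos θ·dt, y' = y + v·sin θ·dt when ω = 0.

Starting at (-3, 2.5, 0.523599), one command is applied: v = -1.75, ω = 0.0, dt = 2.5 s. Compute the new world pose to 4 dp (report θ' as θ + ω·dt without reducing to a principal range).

θ' = 0.5236 + 0.0·2.5 = 0.5236
ω = 0 → straight: x' = -3 + -1.75·cos(0.5236)·2.5 = -6.7889
y' = 2.5 + -1.75·sin(0.5236)·2.5 = 0.3125

(-6.7889, 0.3125, 0.5236)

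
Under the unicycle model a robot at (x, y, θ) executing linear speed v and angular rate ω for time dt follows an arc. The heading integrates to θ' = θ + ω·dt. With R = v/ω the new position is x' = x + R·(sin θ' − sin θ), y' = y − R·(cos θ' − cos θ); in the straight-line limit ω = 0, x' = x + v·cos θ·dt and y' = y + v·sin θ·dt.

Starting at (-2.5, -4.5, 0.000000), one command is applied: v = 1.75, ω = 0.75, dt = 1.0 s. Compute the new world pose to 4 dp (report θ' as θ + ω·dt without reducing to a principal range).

θ' = 0.0000 + 0.75·1.0 = 0.7500
R = v/ω = 1.75/0.75 = 2.3333
x' = -2.5 + 2.3333·(sin 0.7500 − sin 0.0000) = -0.9095
y' = -4.5 − 2.3333·(cos 0.7500 − cos 0.0000) = -3.8739

(-0.9095, -3.8739, 0.7500)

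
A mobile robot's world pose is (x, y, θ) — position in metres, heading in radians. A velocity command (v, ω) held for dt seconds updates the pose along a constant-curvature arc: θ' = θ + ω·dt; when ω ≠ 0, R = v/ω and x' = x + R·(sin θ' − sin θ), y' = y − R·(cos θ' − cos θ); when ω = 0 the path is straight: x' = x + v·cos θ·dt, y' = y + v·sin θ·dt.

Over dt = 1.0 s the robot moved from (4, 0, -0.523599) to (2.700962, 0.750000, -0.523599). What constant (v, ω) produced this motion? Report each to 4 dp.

Δθ = -0.523599 − -0.523599 = 0.000000
ω = Δθ/dt = 0.000000/1.0 = 0.0000
ω = 0 → v = (Δx·cos θ + Δy·sin θ)/dt = -1.5000

v = -1.5000, ω = 0.0000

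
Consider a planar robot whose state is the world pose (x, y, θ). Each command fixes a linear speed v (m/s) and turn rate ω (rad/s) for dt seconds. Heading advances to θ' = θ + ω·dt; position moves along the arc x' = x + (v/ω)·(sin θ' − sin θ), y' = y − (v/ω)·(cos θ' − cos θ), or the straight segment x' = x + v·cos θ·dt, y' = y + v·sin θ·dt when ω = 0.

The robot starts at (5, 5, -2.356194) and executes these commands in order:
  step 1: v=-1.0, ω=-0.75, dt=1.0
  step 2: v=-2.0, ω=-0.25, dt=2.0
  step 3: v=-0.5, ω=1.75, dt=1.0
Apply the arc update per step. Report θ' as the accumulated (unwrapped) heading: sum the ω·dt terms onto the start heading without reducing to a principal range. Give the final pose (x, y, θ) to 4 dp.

(10.1655, 4.7217, -1.8562)

step 1: θ'=-3.1062 (R=1.3333) → pose (5.8956, 5.3897, -3.1062)
step 2: θ'=-3.6062 (R=8.0000) → pose (9.7633, 4.5467, -3.6062)
step 3: θ'=-1.8562 (R=-0.2857) → pose (10.1655, 4.7217, -1.8562)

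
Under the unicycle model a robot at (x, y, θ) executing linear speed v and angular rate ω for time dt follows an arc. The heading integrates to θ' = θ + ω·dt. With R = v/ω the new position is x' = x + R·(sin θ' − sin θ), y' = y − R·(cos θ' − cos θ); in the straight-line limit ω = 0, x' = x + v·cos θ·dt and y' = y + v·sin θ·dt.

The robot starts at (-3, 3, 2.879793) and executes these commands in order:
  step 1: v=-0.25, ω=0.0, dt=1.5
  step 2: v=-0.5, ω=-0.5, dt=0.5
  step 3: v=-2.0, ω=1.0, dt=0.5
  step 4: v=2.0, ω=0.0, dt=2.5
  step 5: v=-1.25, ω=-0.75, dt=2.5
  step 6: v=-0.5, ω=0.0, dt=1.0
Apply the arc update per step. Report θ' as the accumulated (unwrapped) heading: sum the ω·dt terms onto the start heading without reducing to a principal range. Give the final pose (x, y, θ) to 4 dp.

step 1: θ'=2.8798 (straight) → pose (-2.6378, 2.9029, 2.8798)
step 2: θ'=2.6298 (R=1.0000) → pose (-2.4069, 2.8089, 2.6298)
step 3: θ'=3.1298 (R=-2.0000) → pose (-1.4510, 2.5527, 3.1298)
step 4: θ'=3.1298 (straight) → pose (-6.4506, 2.6117, 3.1298)
step 5: θ'=1.2548 (R=1.6667) → pose (-4.8861, 0.4272, 1.2548)
step 6: θ'=1.2548 (straight) → pose (-5.0415, -0.0480, 1.2548)

(-5.0415, -0.0480, 1.2548)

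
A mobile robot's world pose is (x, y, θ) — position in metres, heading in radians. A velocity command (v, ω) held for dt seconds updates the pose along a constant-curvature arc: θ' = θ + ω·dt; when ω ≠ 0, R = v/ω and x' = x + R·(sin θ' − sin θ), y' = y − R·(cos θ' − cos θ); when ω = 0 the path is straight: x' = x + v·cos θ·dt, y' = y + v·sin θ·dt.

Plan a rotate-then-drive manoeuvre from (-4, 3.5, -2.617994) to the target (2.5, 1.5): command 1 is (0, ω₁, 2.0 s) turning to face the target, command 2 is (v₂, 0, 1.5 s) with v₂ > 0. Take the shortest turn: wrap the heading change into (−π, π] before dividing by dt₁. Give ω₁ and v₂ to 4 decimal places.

ω₁ = 1.1597, v₂ = 4.5338

heading to target = atan2(1.5−3.5, 2.5−-4) = -0.2985
Δθ = wrap(-0.2985 − -2.6180) = 2.3195; ω₁ = Δθ/dt₁ = 1.1597
distance = √((2.5−-4)² + (1.5−3.5)²) = 6.8007; v₂ = distance/dt₂ = 4.5338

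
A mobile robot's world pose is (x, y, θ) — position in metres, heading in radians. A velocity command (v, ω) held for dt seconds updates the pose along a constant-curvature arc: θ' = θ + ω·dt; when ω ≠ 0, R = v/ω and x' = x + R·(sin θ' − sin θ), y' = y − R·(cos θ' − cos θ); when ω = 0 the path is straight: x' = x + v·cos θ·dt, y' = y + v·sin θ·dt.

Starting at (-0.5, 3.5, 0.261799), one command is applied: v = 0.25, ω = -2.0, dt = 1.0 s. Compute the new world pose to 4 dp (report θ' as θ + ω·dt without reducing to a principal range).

θ' = 0.2618 + -2.0·1.0 = -1.7382
R = v/ω = 0.25/-2.0 = -0.1250
x' = -0.5 + -0.1250·(sin -1.7382 − sin 0.2618) = -0.3444
y' = 3.5 − -0.1250·(cos -1.7382 − cos 0.2618) = 3.3584

(-0.3444, 3.3584, -1.7382)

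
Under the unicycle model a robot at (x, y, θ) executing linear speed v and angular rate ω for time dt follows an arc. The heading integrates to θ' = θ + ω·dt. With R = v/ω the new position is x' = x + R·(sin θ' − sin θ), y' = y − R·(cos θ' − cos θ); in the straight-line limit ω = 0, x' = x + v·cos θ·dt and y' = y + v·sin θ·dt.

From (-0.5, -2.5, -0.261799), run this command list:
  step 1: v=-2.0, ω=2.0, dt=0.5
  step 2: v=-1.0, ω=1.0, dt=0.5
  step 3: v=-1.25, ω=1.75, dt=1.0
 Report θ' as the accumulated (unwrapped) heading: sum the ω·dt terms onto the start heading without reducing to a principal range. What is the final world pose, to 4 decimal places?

step 1: θ'=0.7382 (R=-1.0000) → pose (-1.4318, -2.7262, 0.7382)
step 2: θ'=1.2382 (R=-1.0000) → pose (-1.7040, -3.1394, 1.2382)
step 3: θ'=2.9882 (R=-0.7143) → pose (-1.1380, -4.0785, 2.9882)

(-1.1380, -4.0785, 2.9882)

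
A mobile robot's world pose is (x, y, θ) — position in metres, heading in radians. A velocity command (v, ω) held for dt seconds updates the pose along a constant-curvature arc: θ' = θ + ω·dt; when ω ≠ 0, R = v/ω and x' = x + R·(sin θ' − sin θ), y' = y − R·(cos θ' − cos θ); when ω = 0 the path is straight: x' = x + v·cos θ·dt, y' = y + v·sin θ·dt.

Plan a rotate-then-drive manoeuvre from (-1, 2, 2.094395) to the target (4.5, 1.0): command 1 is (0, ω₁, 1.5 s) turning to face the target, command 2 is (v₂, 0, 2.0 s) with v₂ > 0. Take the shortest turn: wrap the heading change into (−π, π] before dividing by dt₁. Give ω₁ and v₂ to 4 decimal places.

heading to target = atan2(1−2, 4.5−-1) = -0.1799
Δθ = wrap(-0.1799 − 2.0944) = -2.2742; ω₁ = Δθ/dt₁ = -1.5162
distance = √((4.5−-1)² + (1−2)²) = 5.5902; v₂ = distance/dt₂ = 2.7951

ω₁ = -1.5162, v₂ = 2.7951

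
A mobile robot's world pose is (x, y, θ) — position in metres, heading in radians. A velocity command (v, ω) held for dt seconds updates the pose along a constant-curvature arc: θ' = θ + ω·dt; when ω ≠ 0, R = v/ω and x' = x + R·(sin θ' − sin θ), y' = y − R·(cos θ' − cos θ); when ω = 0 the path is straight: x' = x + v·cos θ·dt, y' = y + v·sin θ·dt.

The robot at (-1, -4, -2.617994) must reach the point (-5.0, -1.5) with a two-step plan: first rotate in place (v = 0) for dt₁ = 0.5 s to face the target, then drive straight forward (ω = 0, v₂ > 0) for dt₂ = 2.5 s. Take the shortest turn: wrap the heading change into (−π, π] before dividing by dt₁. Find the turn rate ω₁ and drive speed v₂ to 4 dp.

heading to target = atan2(-1.5−-4, -5−-1) = 2.5830
Δθ = wrap(2.5830 − -2.6180) = -1.0822; ω₁ = Δθ/dt₁ = -2.1644
distance = √((-5−-1)² + (-1.5−-4)²) = 4.7170; v₂ = distance/dt₂ = 1.8868

ω₁ = -2.1644, v₂ = 1.8868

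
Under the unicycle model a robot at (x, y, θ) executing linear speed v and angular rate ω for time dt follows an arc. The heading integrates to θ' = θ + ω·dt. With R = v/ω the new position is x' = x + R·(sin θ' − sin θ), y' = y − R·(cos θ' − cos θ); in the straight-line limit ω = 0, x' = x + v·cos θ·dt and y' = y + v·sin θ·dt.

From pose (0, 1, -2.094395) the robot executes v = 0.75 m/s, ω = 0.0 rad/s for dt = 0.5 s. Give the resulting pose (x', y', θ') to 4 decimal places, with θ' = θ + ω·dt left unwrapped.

θ' = -2.0944 + 0.0·0.5 = -2.0944
ω = 0 → straight: x' = 0 + 0.75·cos(-2.0944)·0.5 = -0.1875
y' = 1 + 0.75·sin(-2.0944)·0.5 = 0.6752

(-0.1875, 0.6752, -2.0944)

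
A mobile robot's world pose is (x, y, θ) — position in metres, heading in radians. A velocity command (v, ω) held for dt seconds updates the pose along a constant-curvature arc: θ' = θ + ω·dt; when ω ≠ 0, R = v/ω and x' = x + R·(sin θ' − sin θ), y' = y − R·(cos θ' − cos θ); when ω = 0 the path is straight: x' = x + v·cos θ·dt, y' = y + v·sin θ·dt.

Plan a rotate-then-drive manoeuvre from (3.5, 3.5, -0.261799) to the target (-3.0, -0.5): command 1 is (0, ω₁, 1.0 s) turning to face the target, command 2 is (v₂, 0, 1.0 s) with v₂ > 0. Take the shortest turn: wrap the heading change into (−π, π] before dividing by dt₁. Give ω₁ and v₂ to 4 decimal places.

ω₁ = -2.3281, v₂ = 7.6322

heading to target = atan2(-0.5−3.5, -3−3.5) = -2.5899
Δθ = wrap(-2.5899 − -0.2618) = -2.3281; ω₁ = Δθ/dt₁ = -2.3281
distance = √((-3−3.5)² + (-0.5−3.5)²) = 7.6322; v₂ = distance/dt₂ = 7.6322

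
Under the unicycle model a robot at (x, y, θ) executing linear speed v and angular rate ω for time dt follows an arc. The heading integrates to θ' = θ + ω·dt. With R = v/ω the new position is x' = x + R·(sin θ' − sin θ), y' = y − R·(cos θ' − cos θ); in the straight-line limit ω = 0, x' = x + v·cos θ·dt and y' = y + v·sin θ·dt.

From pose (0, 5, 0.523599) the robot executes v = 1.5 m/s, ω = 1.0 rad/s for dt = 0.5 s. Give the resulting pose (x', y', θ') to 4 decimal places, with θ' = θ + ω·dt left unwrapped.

(0.5310, 5.5186, 1.0236)

θ' = 0.5236 + 1.0·0.5 = 1.0236
R = v/ω = 1.5/1.0 = 1.5000
x' = 0 + 1.5000·(sin 1.0236 − sin 0.5236) = 0.5310
y' = 5 − 1.5000·(cos 1.0236 − cos 0.5236) = 5.5186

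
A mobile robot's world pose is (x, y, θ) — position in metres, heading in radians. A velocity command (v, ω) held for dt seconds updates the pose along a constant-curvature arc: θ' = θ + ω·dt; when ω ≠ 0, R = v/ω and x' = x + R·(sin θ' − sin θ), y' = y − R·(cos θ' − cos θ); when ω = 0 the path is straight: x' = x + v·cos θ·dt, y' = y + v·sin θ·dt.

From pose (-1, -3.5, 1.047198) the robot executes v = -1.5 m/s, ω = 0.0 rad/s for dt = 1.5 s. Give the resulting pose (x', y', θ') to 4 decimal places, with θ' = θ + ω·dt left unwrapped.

θ' = 1.0472 + 0.0·1.5 = 1.0472
ω = 0 → straight: x' = -1 + -1.5·cos(1.0472)·1.5 = -2.1250
y' = -3.5 + -1.5·sin(1.0472)·1.5 = -5.4486

(-2.1250, -5.4486, 1.0472)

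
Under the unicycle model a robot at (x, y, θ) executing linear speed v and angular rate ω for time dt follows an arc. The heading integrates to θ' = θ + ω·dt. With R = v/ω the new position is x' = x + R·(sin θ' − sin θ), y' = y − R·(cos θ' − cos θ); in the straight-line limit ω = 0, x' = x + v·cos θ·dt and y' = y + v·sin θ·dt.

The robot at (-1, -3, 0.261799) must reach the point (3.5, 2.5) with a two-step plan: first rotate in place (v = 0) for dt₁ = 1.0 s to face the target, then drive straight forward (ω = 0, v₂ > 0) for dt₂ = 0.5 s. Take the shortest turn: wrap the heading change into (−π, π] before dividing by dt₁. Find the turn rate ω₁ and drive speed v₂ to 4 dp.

heading to target = atan2(2.5−-3, 3.5−-1) = 0.8851
Δθ = wrap(0.8851 − 0.2618) = 0.6233; ω₁ = Δθ/dt₁ = 0.6233
distance = √((3.5−-1)² + (2.5−-3)²) = 7.1063; v₂ = distance/dt₂ = 14.2127

ω₁ = 0.6233, v₂ = 14.2127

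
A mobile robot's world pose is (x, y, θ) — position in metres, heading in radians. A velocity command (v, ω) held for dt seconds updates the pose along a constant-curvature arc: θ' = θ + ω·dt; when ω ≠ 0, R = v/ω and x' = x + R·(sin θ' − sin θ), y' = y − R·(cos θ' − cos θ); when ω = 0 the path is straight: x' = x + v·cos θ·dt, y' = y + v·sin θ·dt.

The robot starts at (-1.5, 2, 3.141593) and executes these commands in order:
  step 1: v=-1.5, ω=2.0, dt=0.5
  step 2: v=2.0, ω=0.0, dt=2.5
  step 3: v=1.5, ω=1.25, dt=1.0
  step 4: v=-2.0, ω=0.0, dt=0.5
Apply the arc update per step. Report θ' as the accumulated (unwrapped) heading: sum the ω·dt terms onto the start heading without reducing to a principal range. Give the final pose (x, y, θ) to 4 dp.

(-4.1225, -2.4867, 5.3916)

step 1: θ'=4.1416 (R=-0.7500) → pose (-0.8689, 2.3448, 4.1416)
step 2: θ'=4.1416 (straight) → pose (-3.5704, -1.8626, 4.1416)
step 3: θ'=5.3916 (R=1.2000) → pose (-3.4943, -3.2648, 5.3916)
step 4: θ'=5.3916 (straight) → pose (-4.1225, -2.4867, 5.3916)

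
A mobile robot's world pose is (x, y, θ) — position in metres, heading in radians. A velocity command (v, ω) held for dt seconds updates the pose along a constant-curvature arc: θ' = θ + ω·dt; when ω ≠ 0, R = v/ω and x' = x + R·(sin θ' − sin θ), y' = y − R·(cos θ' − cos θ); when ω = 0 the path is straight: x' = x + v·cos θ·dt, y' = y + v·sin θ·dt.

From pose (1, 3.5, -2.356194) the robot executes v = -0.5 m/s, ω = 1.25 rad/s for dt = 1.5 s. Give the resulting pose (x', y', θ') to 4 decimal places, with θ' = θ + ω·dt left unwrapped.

θ' = -2.3562 + 1.25·1.5 = -0.4812
R = v/ω = -0.5/1.25 = -0.4000
x' = 1 + -0.4000·(sin -0.4812 − sin -2.3562) = 0.9023
y' = 3.5 − -0.4000·(cos -0.4812 − cos -2.3562) = 4.1374

(0.9023, 4.1374, -0.4812)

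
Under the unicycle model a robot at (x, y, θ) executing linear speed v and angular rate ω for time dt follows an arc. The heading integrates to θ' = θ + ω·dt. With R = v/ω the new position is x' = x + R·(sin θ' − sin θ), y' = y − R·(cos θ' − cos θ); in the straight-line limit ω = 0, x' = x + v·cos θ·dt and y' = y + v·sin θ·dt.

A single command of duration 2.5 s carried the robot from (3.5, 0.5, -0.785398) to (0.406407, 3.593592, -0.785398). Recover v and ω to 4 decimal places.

Δθ = -0.785398 − -0.785398 = 0.000000
ω = Δθ/dt = 0.000000/2.5 = 0.0000
ω = 0 → v = (Δx·cos θ + Δy·sin θ)/dt = -1.7500

v = -1.7500, ω = 0.0000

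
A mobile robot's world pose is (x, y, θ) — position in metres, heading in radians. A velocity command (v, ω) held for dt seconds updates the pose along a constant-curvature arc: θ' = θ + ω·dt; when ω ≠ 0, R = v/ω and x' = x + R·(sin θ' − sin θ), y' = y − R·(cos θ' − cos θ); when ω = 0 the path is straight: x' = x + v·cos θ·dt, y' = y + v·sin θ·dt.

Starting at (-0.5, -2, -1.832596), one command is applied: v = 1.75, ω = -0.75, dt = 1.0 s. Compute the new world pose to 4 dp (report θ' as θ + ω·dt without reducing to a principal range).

θ' = -1.8326 + -0.75·1.0 = -2.5826
R = v/ω = 1.75/-0.75 = -2.3333
x' = -0.5 + -2.3333·(sin -2.5826 − sin -1.8326) = -1.5164
y' = -2 − -2.3333·(cos -2.5826 − cos -1.8326) = -3.3743

(-1.5164, -3.3743, -2.5826)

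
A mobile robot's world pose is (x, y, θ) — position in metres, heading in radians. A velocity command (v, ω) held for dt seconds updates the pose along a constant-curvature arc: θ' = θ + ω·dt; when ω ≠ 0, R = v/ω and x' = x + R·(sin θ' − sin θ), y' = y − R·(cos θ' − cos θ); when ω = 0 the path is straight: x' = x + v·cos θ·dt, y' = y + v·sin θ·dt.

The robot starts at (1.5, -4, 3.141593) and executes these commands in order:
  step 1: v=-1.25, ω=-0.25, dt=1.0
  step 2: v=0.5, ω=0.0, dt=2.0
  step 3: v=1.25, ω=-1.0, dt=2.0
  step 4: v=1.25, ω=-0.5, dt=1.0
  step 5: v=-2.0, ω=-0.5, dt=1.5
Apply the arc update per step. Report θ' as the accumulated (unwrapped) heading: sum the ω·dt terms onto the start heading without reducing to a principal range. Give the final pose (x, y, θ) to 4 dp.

step 1: θ'=2.8916 (R=5.0000) → pose (2.7370, -4.1554, 2.8916)
step 2: θ'=2.8916 (straight) → pose (1.7681, -3.9080, 2.8916)
step 3: θ'=0.8916 (R=-1.2500) → pose (1.1048, -1.9117, 0.8916)
step 4: θ'=0.3916 (R=-2.5000) → pose (2.0958, -1.1714, 0.3916)
step 5: θ'=-0.3584 (R=4.0000) → pose (-0.8340, -1.2200, -0.3584)

(-0.8340, -1.2200, -0.3584)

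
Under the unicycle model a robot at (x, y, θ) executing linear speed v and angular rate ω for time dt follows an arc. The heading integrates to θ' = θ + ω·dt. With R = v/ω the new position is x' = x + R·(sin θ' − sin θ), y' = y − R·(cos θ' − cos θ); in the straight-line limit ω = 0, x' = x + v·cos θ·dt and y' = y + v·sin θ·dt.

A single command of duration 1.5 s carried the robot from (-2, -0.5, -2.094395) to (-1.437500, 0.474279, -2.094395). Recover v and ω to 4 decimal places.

Δθ = -2.094395 − -2.094395 = 0.000000
ω = Δθ/dt = 0.000000/1.5 = 0.0000
ω = 0 → v = (Δx·cos θ + Δy·sin θ)/dt = -0.7500

v = -0.7500, ω = 0.0000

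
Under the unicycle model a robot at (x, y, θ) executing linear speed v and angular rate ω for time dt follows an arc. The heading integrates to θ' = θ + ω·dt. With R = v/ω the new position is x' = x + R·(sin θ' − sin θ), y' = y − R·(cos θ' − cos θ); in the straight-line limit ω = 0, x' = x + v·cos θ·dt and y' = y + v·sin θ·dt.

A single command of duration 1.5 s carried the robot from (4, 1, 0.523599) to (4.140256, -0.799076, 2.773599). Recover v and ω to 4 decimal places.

Δθ = 2.773599 − 0.523599 = 2.250000
ω = Δθ/dt = 2.250000/1.5 = 1.5000
R = −Δy/(cos θ' − cos θ) = -1.0000
v = R·ω = -1.0000·1.5000 = -1.5000

v = -1.5000, ω = 1.5000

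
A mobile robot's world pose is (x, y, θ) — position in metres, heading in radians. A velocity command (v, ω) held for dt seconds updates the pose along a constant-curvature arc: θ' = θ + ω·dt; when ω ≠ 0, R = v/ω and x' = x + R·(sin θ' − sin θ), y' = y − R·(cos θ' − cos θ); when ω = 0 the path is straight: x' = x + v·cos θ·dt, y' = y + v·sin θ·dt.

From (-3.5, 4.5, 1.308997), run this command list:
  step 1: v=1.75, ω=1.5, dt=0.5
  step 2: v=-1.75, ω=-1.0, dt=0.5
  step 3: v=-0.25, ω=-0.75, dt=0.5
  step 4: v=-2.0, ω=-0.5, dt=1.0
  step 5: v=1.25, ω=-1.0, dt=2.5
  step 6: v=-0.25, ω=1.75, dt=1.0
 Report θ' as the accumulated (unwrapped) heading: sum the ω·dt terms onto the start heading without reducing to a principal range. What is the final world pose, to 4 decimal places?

step 1: θ'=2.0590 (R=1.1667) → pose (-3.5965, 5.3492, 2.0590)
step 2: θ'=1.5590 (R=1.7500) → pose (-3.3922, 4.5077, 1.5590)
step 3: θ'=1.1840 (R=0.3333) → pose (-3.4168, 4.3859, 1.1840)
step 4: θ'=0.6840 (R=4.0000) → pose (-4.5937, 2.7946, 0.6840)
step 5: θ'=-1.8160 (R=-1.2500) → pose (-2.5912, 1.5223, -1.8160)
step 6: θ'=-0.0660 (R=-0.1429) → pose (-2.7204, 1.6995, -0.0660)

(-2.7204, 1.6995, -0.0660)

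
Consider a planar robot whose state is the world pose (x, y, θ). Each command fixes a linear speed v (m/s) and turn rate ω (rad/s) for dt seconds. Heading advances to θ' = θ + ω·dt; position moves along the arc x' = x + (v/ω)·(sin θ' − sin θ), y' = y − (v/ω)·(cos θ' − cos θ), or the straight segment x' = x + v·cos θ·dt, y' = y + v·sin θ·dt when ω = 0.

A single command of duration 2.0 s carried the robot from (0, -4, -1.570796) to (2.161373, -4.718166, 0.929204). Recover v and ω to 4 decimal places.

v = 1.5000, ω = 1.2500

Δθ = 0.929204 − -1.570796 = 2.500000
ω = Δθ/dt = 2.500000/2.0 = 1.2500
R = Δx/(sin θ' − sin θ) = 1.2000
v = R·ω = 1.2000·1.2500 = 1.5000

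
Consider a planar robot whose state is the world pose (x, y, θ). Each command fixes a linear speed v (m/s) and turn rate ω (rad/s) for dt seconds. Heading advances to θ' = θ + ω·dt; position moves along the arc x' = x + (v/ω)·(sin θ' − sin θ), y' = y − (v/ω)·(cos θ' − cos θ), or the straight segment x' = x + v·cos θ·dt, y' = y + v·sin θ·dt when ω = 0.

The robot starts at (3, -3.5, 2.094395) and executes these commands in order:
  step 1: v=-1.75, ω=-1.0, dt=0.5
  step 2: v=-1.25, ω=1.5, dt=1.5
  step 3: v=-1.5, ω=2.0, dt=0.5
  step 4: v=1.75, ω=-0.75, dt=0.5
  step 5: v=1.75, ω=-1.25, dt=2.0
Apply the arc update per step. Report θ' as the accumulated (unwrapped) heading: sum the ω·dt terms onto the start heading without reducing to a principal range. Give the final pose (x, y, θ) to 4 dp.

(2.1670, -5.3540, 1.9694)

step 1: θ'=1.5944 (R=1.7500) → pose (3.2340, -4.3337, 1.5944)
step 2: θ'=3.8444 (R=-0.8333) → pose (4.6057, -4.9499, 3.8444)
step 3: θ'=4.8444 (R=-0.7500) → pose (4.8644, -4.2789, 4.8444)
step 4: θ'=4.4694 (R=-2.3333) → pose (4.8162, -5.1475, 4.4694)
step 5: θ'=1.9694 (R=-1.4000) → pose (2.1670, -5.3540, 1.9694)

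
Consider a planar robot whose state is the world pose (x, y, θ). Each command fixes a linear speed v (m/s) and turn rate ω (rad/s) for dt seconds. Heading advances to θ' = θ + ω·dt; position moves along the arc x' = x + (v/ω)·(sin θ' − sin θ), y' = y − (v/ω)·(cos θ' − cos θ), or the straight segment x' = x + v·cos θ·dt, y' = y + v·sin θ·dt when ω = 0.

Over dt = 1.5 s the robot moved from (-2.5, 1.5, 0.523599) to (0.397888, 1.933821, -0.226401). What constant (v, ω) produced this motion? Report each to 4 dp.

Δθ = -0.226401 − 0.523599 = -0.750000
ω = Δθ/dt = -0.750000/1.5 = -0.5000
R = Δx/(sin θ' − sin θ) = -4.0000
v = R·ω = -4.0000·-0.5000 = 2.0000

v = 2.0000, ω = -0.5000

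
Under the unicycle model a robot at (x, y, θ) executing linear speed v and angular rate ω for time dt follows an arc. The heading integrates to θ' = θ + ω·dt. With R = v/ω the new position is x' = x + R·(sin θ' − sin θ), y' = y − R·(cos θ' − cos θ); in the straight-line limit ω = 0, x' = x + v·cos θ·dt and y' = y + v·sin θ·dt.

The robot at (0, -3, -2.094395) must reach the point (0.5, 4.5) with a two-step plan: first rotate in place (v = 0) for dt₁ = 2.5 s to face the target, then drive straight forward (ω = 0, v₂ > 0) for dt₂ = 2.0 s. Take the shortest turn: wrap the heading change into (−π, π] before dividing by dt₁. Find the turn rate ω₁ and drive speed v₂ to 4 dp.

ω₁ = -1.0738, v₂ = 3.7583

heading to target = atan2(4.5−-3, 0.5−0) = 1.5042
Δθ = wrap(1.5042 − -2.0944) = -2.6846; ω₁ = Δθ/dt₁ = -1.0738
distance = √((0.5−0)² + (4.5−-3)²) = 7.5166; v₂ = distance/dt₂ = 3.7583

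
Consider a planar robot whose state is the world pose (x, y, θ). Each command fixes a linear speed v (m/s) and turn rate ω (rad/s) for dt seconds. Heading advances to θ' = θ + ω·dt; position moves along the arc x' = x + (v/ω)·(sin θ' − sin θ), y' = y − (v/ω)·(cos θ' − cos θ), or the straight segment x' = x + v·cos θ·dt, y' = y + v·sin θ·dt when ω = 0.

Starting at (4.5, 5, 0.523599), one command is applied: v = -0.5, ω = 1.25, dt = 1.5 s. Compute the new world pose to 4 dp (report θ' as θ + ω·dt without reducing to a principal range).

θ' = 0.5236 + 1.25·1.5 = 2.3986
R = v/ω = -0.5/1.25 = -0.4000
x' = 4.5 + -0.4000·(sin 2.3986 − sin 0.5236) = 4.4294
y' = 5 − -0.4000·(cos 2.3986 − cos 0.5236) = 4.3590

(4.4294, 4.3590, 2.3986)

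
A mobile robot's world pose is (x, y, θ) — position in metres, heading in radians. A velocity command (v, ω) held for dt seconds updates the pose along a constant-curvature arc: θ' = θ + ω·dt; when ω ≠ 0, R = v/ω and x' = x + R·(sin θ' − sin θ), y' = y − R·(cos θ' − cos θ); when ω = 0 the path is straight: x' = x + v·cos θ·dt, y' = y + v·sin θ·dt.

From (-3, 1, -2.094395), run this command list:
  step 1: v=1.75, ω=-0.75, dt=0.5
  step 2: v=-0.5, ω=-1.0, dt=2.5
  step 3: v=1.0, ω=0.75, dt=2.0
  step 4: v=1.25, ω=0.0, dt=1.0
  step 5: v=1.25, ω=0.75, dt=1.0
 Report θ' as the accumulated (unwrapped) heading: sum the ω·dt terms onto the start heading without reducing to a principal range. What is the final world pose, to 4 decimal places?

step 1: θ'=-2.4694 (R=-2.3333) → pose (-3.5677, 0.3409, -2.4694)
step 2: θ'=-4.9694 (R=0.5000) → pose (-2.7728, -0.1774, -4.9694)
step 3: θ'=-3.4694 (R=1.3333) → pose (-3.6331, 1.4239, -3.4694)
step 4: θ'=-3.4694 (straight) → pose (-4.8165, 1.8263, -3.4694)
step 5: θ'=-2.7194 (R=1.6667) → pose (-6.0361, 1.7687, -2.7194)

(-6.0361, 1.7687, -2.7194)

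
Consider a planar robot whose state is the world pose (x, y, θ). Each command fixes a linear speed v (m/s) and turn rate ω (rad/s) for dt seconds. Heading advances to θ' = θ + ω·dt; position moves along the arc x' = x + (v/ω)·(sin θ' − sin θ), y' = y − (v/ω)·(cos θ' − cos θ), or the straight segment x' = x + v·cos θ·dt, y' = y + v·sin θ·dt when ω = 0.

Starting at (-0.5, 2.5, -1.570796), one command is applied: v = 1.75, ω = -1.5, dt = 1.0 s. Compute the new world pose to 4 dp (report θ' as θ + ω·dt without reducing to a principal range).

θ' = -1.5708 + -1.5·1.0 = -3.0708
R = v/ω = 1.75/-1.5 = -1.1667
x' = -0.5 + -1.1667·(sin -3.0708 − sin -1.5708) = -1.5841
y' = 2.5 − -1.1667·(cos -3.0708 − cos -1.5708) = 1.3363

(-1.5841, 1.3363, -3.0708)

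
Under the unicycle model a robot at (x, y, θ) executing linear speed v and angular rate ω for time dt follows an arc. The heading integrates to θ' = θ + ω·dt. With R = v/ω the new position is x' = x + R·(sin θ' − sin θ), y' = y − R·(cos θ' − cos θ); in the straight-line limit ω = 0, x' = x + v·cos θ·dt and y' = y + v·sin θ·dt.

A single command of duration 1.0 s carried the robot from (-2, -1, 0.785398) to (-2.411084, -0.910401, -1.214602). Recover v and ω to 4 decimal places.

v = -0.5000, ω = -2.0000

Δθ = -1.214602 − 0.785398 = -2.000000
ω = Δθ/dt = -2.000000/1.0 = -2.0000
R = Δx/(sin θ' − sin θ) = 0.2500
v = R·ω = 0.2500·-2.0000 = -0.5000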